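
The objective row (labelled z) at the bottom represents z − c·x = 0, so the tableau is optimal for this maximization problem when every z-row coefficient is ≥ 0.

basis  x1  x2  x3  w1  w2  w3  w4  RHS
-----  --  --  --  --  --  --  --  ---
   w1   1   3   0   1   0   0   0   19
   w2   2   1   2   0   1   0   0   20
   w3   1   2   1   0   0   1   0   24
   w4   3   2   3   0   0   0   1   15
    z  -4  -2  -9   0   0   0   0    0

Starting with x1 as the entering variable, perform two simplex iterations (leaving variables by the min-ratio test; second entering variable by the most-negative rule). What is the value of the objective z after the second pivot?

Ratio test on column x1 — row 1: 19/1 = 19; row 2: 20/2 = 10; row 3: 24/1 = 24; row 4: 15/3 = 5. Minimum is 5 at row 4 (w4 leaves); pivot element 3.
Pivot on row 4; the z-row RHS becomes 0 − (-4)·5 = 20.
Next entering variable (most negative z-row entry -5): x3.
Ratio test on column x3 — row 1: entry -1 ≤ 0; row 2: entry 0 ≤ 0; row 3: entry 0 ≤ 0; row 4: 5/1 = 5. Minimum is 5 at row 4 (x1 leaves); pivot element 1.
After the second pivot the z-row RHS is 20 − (-5)·5 = 45.

45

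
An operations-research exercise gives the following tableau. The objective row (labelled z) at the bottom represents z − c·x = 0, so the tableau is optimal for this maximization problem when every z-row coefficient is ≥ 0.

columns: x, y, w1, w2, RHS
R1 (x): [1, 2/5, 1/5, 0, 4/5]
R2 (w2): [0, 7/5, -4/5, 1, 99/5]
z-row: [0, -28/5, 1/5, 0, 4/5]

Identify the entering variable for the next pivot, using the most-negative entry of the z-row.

y

Negative z-row entries: y: -28/5.
The most negative is -28/5 in column y, so y enters.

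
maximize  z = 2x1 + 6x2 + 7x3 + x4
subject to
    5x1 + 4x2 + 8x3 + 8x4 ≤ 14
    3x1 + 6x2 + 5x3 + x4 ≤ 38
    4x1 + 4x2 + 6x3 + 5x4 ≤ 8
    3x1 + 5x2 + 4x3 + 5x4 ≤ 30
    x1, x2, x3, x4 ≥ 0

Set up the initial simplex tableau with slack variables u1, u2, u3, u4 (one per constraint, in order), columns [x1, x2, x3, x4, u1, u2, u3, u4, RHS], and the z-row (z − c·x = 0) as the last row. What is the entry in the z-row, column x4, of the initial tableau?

-1

The z-row carries the negated objective coefficients: the x4 entry is -1.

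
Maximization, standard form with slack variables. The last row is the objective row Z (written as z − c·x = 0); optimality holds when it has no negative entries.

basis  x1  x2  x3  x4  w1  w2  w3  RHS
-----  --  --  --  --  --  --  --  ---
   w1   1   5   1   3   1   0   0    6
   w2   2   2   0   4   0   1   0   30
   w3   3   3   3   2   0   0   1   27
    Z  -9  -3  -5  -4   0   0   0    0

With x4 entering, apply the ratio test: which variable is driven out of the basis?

w1

Column x4 entries and ratios — w1: 6/3 = 2; w2: 30/4 = 15/2; w3: 27/2 = 27/2.
Smallest ratio is 2 in the row of w1, so w1 leaves.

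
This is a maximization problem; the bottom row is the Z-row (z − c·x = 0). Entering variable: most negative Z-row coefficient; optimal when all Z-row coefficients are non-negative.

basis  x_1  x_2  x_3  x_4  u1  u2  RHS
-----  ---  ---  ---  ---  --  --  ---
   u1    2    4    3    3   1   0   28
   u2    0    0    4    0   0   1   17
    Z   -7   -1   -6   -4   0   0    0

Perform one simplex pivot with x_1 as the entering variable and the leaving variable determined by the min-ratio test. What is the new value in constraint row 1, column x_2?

Ratio test on column x_1 — row 1: 28/2 = 14; row 2: entry 0 ≤ 0. Minimum is 14 at row 1 (u1 leaves); pivot element 2.
Divide row 1 by 2; eliminate column x_1 from the other rows.
In the new row 1, the x_2 entry is the old entry divided by the pivot: 4/2 = 2.

2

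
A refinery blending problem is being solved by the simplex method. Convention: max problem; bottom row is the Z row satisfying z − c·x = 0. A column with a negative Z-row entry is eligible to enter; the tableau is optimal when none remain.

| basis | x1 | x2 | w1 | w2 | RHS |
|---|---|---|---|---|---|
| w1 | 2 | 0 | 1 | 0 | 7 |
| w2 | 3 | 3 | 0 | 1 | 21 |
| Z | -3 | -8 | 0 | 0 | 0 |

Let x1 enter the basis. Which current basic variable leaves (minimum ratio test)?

Column x1 entries and ratios — w1: 7/2 = 7/2; w2: 21/3 = 7.
Smallest ratio is 7/2 in the row of w1, so w1 leaves.

w1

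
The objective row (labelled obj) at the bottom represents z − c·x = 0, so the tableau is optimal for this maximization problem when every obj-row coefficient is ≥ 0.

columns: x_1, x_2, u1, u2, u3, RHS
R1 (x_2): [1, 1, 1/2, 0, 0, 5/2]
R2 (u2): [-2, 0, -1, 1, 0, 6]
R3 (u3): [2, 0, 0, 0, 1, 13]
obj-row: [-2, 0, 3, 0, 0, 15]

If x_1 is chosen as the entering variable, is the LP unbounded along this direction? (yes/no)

no

Column x_1 has positive entries in row(s) 1, 3, so the ratio test bounds it — not unbounded.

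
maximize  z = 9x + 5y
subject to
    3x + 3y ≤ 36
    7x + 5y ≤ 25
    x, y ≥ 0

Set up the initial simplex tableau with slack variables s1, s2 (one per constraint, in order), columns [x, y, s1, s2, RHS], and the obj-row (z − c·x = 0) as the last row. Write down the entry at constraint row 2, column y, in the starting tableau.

5

Constraint 2 has coefficient 5 on y.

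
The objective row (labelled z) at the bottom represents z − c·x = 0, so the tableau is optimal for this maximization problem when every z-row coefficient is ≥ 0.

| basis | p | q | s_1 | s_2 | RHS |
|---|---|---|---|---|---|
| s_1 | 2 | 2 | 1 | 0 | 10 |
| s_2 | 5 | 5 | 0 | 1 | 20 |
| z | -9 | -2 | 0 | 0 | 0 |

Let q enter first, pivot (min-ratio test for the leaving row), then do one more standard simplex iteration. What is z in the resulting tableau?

36

Ratio test on column q — row 1: 10/2 = 5; row 2: 20/5 = 4. Minimum is 4 at row 2 (s_2 leaves); pivot element 5.
Pivot on row 2; the z-row RHS becomes 0 − (-2)·4 = 8.
Next entering variable (most negative z-row entry -7): p.
Ratio test on column p — row 1: entry 0 ≤ 0; row 2: 4/1 = 4. Minimum is 4 at row 2 (q leaves); pivot element 1.
After the second pivot the z-row RHS is 8 − (-7)·4 = 36.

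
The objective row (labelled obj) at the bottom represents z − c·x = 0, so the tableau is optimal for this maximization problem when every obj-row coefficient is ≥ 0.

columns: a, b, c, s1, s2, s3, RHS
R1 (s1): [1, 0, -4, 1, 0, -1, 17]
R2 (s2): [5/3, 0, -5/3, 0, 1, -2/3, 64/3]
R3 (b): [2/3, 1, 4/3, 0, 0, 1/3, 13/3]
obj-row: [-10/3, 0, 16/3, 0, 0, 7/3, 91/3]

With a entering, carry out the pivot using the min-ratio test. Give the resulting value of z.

Ratio test on column a — row 1: 17/1 = 17; row 2: (64/3)/(5/3) = 64/5; row 3: (13/3)/(2/3) = 13/2. Minimum is 13/2 at row 3 (b leaves); pivot element 2/3.
Pivot on row 3; the obj-row RHS becomes 91/3 − (-10/3)·(13/2) = 52.

52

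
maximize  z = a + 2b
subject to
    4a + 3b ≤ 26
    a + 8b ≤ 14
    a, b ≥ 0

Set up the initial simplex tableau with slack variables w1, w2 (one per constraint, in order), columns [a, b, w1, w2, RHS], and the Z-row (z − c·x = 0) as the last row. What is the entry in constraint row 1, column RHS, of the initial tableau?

26

The RHS of constraint 1 is b_1 = 26.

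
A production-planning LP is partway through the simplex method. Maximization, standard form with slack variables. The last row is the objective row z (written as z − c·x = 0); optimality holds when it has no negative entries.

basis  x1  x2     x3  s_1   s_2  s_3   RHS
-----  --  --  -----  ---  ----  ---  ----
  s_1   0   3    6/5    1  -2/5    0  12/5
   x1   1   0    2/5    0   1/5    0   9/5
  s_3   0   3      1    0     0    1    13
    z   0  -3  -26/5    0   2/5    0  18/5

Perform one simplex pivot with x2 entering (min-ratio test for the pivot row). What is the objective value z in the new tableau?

Ratio test on column x2 — row 1: (12/5)/3 = 4/5; row 2: entry 0 ≤ 0; row 3: 13/3 = 13/3. Minimum is 4/5 at row 1 (s_1 leaves); pivot element 3.
Pivot on row 1; the z-row RHS becomes 18/5 − (-3)·(4/5) = 6.

6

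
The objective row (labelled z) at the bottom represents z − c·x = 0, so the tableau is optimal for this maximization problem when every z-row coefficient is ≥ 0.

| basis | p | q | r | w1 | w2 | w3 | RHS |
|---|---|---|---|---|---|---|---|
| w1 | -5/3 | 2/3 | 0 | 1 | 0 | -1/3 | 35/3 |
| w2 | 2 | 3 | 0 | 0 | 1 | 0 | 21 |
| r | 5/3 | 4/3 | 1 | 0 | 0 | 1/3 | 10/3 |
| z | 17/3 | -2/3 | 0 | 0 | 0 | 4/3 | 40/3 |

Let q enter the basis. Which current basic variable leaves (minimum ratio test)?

Column q entries and ratios — w1: (35/3)/(2/3) = 35/2; w2: 21/3 = 7; r: (10/3)/(4/3) = 5/2.
Smallest ratio is 5/2 in the row of r, so r leaves.

r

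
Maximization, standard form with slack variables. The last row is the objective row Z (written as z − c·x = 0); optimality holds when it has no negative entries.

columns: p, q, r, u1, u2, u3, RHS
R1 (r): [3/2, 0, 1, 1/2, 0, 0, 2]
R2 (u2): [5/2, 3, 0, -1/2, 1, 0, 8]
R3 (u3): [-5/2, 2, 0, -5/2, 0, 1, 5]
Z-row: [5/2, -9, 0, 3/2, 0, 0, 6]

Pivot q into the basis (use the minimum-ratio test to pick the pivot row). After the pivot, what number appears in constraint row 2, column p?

25/4

Ratio test on column q — row 1: entry 0 ≤ 0; row 2: 8/3 = 8/3; row 3: 5/2 = 5/2. Minimum is 5/2 at row 3 (u3 leaves); pivot element 2.
Divide row 3 by 2; eliminate column q from the other rows.
Row 2 update in column p: 5/2 − 3·(-5/4) = 25/4.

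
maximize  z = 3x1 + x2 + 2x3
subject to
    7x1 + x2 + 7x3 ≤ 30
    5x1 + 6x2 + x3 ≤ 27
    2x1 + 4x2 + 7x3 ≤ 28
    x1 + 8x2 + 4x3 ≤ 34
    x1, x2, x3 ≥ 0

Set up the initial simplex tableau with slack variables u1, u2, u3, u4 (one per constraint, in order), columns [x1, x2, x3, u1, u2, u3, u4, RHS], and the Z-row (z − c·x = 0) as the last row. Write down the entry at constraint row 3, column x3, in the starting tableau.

7

Constraint 3 has coefficient 7 on x3.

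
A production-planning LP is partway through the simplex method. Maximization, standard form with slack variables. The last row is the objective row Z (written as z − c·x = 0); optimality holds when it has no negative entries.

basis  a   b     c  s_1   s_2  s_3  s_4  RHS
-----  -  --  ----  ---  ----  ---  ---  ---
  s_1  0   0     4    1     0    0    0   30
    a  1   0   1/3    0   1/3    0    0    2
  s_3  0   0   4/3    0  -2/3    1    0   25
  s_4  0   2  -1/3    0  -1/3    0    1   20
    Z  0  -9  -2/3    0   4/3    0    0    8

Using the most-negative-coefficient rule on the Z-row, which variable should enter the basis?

b

Negative Z-row entries: b: -9, c: -2/3.
The most negative is -9 in column b, so b enters.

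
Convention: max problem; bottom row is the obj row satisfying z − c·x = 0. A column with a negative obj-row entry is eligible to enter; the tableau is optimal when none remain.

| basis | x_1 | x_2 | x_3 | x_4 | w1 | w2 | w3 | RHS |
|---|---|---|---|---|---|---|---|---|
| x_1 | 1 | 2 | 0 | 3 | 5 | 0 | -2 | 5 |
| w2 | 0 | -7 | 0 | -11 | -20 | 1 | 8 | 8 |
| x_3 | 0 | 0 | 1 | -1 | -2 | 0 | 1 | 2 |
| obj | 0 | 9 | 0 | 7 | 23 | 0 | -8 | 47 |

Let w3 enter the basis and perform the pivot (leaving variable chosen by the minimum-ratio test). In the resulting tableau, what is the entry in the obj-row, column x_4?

Ratio test on column w3 — row 1: entry -2 ≤ 0; row 2: 8/8 = 1; row 3: 2/1 = 2. Minimum is 1 at row 2 (w2 leaves); pivot element 8.
Divide row 2 by 8; eliminate column w3 from the other rows.
obj-row update in column x_4: 7 − (-8)·(-11/8) = -4.

-4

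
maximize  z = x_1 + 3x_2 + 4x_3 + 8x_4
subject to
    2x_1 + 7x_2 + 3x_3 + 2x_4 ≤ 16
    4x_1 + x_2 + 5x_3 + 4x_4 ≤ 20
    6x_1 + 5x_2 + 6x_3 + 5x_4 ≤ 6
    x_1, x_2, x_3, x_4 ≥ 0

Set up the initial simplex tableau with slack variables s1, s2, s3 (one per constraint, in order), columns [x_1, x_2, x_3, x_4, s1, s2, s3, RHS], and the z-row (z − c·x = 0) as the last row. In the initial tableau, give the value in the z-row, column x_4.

The z-row carries the negated objective coefficients: the x_4 entry is -8.

-8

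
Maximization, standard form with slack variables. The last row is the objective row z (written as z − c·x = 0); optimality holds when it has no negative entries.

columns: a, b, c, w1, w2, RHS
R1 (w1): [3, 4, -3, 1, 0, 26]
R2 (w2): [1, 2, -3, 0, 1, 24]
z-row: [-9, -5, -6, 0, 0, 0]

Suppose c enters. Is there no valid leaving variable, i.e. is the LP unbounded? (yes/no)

yes

Every constraint-row entry in column c is ≤ 0, so increasing c is unbounded.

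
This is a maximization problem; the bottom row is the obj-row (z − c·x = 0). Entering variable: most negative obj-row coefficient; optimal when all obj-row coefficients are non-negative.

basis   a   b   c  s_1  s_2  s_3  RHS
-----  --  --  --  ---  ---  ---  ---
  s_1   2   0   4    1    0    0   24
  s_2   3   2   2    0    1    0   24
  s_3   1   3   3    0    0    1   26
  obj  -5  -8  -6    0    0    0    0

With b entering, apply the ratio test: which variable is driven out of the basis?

s_3

Column b entries and ratios — s_1: 0 ≤ 0, skip; s_2: 24/2 = 12; s_3: 26/3 = 26/3.
Smallest ratio is 26/3 in the row of s_3, so s_3 leaves.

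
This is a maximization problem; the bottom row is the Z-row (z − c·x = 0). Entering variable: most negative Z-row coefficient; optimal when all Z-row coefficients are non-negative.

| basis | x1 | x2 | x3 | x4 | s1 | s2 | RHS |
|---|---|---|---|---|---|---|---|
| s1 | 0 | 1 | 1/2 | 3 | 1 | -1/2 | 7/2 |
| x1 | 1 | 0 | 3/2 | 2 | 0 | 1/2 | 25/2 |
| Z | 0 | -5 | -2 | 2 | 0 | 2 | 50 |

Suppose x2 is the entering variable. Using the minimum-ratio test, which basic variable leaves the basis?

s1

Column x2 entries and ratios — s1: (7/2)/1 = 7/2; x1: 0 ≤ 0, skip.
Smallest ratio is 7/2 in the row of s1, so s1 leaves.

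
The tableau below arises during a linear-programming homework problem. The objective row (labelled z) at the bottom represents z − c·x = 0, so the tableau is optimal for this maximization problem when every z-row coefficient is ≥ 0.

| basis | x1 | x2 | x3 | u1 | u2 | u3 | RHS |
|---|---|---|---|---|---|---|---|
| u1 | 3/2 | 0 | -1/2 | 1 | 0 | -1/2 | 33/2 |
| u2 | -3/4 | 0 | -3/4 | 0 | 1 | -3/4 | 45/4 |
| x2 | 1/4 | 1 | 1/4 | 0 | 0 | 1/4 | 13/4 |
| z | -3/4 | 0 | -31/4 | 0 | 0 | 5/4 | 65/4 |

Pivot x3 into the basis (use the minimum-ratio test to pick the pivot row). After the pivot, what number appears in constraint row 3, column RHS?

Ratio test on column x3 — row 1: entry -1/2 ≤ 0; row 2: entry -3/4 ≤ 0; row 3: (13/4)/(1/4) = 13. Minimum is 13 at row 3 (x2 leaves); pivot element 1/4.
Divide row 3 by 1/4; eliminate column x3 from the other rows.
In the new row 3, the RHS entry is the old entry divided by the pivot: (13/4)/(1/4) = 13.

13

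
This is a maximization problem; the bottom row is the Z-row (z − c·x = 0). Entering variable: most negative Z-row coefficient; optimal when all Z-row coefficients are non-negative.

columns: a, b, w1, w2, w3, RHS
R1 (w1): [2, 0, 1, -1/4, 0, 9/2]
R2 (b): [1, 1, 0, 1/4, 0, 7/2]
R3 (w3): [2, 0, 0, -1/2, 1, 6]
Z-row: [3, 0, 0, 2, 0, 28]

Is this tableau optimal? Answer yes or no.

Every Z-row coefficient is ≥ 0, so the tableau is optimal.

yes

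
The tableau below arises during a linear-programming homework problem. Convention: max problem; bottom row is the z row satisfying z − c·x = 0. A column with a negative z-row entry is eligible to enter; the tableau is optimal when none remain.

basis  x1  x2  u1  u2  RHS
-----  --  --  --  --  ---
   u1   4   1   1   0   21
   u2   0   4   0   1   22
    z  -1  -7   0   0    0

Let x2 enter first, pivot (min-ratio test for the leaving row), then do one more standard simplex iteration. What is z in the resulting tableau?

Ratio test on column x2 — row 1: 21/1 = 21; row 2: 22/4 = 11/2. Minimum is 11/2 at row 2 (u2 leaves); pivot element 4.
Pivot on row 2; the z-row RHS becomes 0 − (-7)·(11/2) = 77/2.
Next entering variable (most negative z-row entry -1): x1.
Ratio test on column x1 — row 1: (31/2)/4 = 31/8; row 2: entry 0 ≤ 0. Minimum is 31/8 at row 1 (u1 leaves); pivot element 4.
After the second pivot the z-row RHS is 77/2 − (-1)·(31/8) = 339/8.

339/8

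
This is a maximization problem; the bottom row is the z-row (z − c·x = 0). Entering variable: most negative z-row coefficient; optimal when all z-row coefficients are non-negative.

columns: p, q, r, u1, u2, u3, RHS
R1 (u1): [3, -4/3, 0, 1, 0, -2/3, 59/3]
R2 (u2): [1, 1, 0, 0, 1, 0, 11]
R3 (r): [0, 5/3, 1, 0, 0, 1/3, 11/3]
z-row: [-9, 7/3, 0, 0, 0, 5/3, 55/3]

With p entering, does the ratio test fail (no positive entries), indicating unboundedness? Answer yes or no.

no

Column p has positive entries in row(s) 1, 2, so the ratio test bounds it — not unbounded.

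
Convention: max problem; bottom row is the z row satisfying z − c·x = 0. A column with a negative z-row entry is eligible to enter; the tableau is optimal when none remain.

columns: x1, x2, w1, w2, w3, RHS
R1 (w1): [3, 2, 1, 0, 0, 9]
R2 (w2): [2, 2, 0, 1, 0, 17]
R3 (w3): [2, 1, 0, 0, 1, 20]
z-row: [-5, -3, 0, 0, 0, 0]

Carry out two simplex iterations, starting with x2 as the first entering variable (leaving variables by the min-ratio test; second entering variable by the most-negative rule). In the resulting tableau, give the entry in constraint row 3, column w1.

-2/3

Ratio test on column x2 — row 1: 9/2 = 9/2; row 2: 17/2 = 17/2; row 3: 20/1 = 20. Minimum is 9/2 at row 1 (w1 leaves); pivot element 2.
Divide row 1 by 2; eliminate column x2 from the other rows.
Second iteration: most negative z-row entry is -1/2 in column x1, so x1 enters.
Ratio test on column x1 — row 1: (9/2)/(3/2) = 3; row 2: entry -1 ≤ 0; row 3: (31/2)/(1/2) = 31. Minimum is 3 at row 1 (x2 leaves); pivot element 3/2.
Divide row 1 by 3/2; eliminate column x1 from the other rows.
After both pivots, the entry at constraint row 3, column w1 is -2/3.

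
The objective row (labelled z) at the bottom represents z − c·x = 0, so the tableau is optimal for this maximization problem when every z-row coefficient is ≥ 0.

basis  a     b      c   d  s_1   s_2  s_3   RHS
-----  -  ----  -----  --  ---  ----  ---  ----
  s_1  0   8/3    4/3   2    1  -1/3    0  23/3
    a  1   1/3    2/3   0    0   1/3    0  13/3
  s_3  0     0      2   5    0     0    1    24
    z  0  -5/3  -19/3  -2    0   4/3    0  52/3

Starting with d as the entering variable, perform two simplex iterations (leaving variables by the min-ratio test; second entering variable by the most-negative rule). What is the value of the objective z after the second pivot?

215/4

Ratio test on column d — row 1: (23/3)/2 = 23/6; row 2: entry 0 ≤ 0; row 3: 24/5 = 24/5. Minimum is 23/6 at row 1 (s_1 leaves); pivot element 2.
Pivot on row 1; the z-row RHS becomes 52/3 − (-2)·(23/6) = 25.
Next entering variable (most negative z-row entry -5): c.
Ratio test on column c — row 1: (23/6)/(2/3) = 23/4; row 2: (13/3)/(2/3) = 13/2; row 3: entry -4/3 ≤ 0. Minimum is 23/4 at row 1 (d leaves); pivot element 2/3.
After the second pivot the z-row RHS is 25 − (-5)·(23/4) = 215/4.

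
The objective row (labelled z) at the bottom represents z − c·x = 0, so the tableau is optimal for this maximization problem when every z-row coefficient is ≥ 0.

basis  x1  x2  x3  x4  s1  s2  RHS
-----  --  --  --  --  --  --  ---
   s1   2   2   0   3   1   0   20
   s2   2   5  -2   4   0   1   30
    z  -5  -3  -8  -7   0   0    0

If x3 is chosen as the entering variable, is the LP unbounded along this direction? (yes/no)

Every constraint-row entry in column x3 is ≤ 0, so increasing x3 is unbounded.

yes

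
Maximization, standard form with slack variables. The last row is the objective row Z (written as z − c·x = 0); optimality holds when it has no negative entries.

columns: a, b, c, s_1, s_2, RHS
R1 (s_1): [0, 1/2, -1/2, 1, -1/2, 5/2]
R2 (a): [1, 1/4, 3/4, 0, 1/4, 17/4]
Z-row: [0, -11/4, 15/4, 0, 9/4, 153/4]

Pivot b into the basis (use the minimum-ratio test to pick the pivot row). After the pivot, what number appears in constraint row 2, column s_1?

Ratio test on column b — row 1: (5/2)/(1/2) = 5; row 2: (17/4)/(1/4) = 17. Minimum is 5 at row 1 (s_1 leaves); pivot element 1/2.
Divide row 1 by 1/2; eliminate column b from the other rows.
Row 2 update in column s_1: 0 − (1/4)·2 = -1/2.

-1/2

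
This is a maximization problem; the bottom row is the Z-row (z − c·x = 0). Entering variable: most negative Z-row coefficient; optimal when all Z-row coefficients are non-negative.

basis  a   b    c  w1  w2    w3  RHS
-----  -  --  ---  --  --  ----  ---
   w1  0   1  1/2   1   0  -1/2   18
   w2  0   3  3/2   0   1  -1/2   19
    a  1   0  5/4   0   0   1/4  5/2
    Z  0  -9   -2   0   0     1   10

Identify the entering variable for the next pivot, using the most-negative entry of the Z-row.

Negative Z-row entries: b: -9, c: -2.
The most negative is -9 in column b, so b enters.

b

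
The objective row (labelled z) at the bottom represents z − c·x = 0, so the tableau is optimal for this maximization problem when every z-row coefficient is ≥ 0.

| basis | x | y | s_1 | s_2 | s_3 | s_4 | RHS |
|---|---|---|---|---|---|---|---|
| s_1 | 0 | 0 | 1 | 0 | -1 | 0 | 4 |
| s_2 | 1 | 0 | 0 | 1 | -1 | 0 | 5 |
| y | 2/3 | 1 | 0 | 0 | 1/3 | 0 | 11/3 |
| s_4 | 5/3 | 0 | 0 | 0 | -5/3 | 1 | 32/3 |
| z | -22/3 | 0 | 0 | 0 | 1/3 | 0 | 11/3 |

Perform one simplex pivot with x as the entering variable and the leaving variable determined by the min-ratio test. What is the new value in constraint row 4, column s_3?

Ratio test on column x — row 1: entry 0 ≤ 0; row 2: 5/1 = 5; row 3: (11/3)/(2/3) = 11/2; row 4: (32/3)/(5/3) = 32/5. Minimum is 5 at row 2 (s_2 leaves); pivot element 1.
Divide row 2 by 1; eliminate column x from the other rows.
Row 4 update in column s_3: -5/3 − (5/3)·(-1) = 0.

0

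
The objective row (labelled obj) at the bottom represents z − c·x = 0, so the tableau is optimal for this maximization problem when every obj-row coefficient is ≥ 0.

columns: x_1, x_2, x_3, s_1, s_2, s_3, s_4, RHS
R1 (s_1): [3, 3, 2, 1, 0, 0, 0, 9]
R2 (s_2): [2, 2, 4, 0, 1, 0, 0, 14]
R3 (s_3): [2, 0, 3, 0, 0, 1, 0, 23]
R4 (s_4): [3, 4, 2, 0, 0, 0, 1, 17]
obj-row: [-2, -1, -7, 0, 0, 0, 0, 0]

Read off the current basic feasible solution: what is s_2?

14

s_2 is basic (row 2); its value is the RHS of that row, 14.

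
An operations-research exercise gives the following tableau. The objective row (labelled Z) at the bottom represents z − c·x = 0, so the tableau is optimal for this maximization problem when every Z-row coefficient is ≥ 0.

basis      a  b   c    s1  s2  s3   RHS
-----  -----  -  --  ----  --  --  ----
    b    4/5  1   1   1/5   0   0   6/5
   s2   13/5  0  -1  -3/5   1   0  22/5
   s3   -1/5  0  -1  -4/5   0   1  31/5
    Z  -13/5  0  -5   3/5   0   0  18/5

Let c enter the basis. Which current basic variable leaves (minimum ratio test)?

Column c entries and ratios — b: (6/5)/1 = 6/5; s2: -1 ≤ 0, skip; s3: -1 ≤ 0, skip.
Smallest ratio is 6/5 in the row of b, so b leaves.

b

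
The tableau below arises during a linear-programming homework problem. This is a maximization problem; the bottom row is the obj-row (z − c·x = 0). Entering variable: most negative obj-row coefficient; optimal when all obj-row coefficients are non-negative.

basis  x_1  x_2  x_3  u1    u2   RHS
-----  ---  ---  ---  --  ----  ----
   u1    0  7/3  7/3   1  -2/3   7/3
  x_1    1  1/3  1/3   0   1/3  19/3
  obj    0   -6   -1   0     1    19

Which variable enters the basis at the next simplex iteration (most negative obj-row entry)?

Negative obj-row entries: x_2: -6, x_3: -1.
The most negative is -6 in column x_2, so x_2 enters.

x_2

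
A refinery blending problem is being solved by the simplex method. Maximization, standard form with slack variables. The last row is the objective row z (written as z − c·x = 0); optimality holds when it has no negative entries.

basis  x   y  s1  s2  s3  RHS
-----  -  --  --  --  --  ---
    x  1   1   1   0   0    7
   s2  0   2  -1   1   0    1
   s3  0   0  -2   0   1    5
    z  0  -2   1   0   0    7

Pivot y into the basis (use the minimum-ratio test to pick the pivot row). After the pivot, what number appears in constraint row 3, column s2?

0

Ratio test on column y — row 1: 7/1 = 7; row 2: 1/2 = 1/2; row 3: entry 0 ≤ 0. Minimum is 1/2 at row 2 (s2 leaves); pivot element 2.
Divide row 2 by 2; eliminate column y from the other rows.
Row 3 update in column s2: 0 − 0·(1/2) = 0.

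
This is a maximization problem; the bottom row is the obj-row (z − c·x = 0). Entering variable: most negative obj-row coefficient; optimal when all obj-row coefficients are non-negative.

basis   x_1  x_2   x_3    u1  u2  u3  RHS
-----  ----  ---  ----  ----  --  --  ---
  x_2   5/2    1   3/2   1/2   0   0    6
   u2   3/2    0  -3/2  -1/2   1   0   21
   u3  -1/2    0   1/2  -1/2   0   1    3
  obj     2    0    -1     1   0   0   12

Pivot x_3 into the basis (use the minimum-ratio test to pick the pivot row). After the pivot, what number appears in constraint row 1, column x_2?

2/3

Ratio test on column x_3 — row 1: 6/(3/2) = 4; row 2: entry -3/2 ≤ 0; row 3: 3/(1/2) = 6. Minimum is 4 at row 1 (x_2 leaves); pivot element 3/2.
Divide row 1 by 3/2; eliminate column x_3 from the other rows.
In the new row 1, the x_2 entry is the old entry divided by the pivot: 1/(3/2) = 2/3.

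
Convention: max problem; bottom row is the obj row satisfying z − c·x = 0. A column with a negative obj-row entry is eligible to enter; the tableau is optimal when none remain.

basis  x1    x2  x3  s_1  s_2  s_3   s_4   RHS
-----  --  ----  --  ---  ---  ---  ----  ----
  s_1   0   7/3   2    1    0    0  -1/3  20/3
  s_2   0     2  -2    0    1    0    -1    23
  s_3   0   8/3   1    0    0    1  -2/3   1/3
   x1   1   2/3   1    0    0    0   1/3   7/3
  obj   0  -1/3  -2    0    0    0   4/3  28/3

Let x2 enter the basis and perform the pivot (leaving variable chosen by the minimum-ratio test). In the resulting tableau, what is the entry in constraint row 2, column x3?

Ratio test on column x2 — row 1: (20/3)/(7/3) = 20/7; row 2: 23/2 = 23/2; row 3: (1/3)/(8/3) = 1/8; row 4: (7/3)/(2/3) = 7/2. Minimum is 1/8 at row 3 (s_3 leaves); pivot element 8/3.
Divide row 3 by 8/3; eliminate column x2 from the other rows.
Row 2 update in column x3: -2 − 2·(3/8) = -11/4.

-11/4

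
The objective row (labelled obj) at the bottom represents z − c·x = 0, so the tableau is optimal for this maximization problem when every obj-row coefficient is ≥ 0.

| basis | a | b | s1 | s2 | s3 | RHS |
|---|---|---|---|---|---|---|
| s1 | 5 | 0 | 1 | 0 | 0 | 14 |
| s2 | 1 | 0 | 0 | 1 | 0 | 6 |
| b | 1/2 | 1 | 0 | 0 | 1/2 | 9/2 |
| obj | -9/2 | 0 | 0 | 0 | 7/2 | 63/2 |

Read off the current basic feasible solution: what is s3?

s3 is not in the basis, so in the current basic feasible solution s3 = 0.

0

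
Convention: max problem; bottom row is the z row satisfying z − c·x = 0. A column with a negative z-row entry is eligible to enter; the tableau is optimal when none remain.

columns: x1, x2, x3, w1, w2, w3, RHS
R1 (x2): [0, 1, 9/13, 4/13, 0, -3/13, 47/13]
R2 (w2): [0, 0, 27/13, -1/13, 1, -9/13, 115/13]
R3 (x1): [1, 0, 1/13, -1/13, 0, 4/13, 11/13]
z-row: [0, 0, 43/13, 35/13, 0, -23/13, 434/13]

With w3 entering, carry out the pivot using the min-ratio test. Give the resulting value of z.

Ratio test on column w3 — row 1: entry -3/13 ≤ 0; row 2: entry -9/13 ≤ 0; row 3: (11/13)/(4/13) = 11/4. Minimum is 11/4 at row 3 (x1 leaves); pivot element 4/13.
Pivot on row 3; the z-row RHS becomes 434/13 − (-23/13)·(11/4) = 153/4.

153/4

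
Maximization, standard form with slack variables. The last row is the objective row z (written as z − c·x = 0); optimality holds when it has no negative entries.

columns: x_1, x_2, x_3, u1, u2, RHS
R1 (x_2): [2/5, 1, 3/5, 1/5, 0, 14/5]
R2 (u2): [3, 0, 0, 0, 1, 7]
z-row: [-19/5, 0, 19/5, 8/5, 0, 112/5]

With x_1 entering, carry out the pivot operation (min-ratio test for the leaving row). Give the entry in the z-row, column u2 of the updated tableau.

Ratio test on column x_1 — row 1: (14/5)/(2/5) = 7; row 2: 7/3 = 7/3. Minimum is 7/3 at row 2 (u2 leaves); pivot element 3.
Divide row 2 by 3; eliminate column x_1 from the other rows.
z-row update in column u2: 0 − (-19/5)·(1/3) = 19/15.

19/15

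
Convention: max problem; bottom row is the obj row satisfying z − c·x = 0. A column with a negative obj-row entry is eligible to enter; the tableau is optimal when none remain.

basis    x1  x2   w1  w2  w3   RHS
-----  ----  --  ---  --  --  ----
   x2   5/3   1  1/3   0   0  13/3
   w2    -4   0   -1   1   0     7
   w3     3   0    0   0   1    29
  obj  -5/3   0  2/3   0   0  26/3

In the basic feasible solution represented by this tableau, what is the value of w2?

w2 is basic (row 2); its value is the RHS of that row, 7.

7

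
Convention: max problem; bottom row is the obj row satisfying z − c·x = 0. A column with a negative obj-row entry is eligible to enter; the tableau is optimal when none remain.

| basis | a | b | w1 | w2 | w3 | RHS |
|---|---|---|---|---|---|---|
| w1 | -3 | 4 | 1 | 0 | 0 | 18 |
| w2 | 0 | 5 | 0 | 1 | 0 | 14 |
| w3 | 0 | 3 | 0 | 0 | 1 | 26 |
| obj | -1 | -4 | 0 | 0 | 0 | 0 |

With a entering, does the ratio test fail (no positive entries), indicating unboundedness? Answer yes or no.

yes

Every constraint-row entry in column a is ≤ 0, so increasing a is unbounded.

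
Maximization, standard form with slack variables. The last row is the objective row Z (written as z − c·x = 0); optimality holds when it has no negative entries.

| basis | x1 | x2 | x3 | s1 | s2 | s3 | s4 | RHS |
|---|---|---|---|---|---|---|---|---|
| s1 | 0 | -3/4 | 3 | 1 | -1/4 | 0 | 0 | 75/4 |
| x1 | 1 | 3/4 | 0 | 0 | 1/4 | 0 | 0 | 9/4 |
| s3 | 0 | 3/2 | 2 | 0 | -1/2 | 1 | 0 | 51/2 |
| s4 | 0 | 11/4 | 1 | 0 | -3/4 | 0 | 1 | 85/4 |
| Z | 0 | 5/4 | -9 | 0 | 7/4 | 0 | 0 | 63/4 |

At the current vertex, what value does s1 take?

75/4

s1 is basic (row 1); its value is the RHS of that row, 75/4.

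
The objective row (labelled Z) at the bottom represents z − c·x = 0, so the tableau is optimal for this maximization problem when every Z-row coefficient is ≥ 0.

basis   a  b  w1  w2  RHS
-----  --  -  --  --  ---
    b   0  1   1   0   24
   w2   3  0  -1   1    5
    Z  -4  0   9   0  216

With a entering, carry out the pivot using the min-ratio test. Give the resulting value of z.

Ratio test on column a — row 1: entry 0 ≤ 0; row 2: 5/3 = 5/3. Minimum is 5/3 at row 2 (w2 leaves); pivot element 3.
Pivot on row 2; the Z-row RHS becomes 216 − (-4)·(5/3) = 668/3.

668/3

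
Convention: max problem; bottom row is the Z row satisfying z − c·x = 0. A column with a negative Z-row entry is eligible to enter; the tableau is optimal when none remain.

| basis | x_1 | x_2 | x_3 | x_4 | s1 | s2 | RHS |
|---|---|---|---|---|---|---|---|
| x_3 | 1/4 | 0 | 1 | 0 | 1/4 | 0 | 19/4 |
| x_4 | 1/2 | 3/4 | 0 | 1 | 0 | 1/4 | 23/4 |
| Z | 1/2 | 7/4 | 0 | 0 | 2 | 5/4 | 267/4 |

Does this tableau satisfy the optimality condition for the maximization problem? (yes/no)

Every Z-row coefficient is ≥ 0, so the tableau is optimal.

yes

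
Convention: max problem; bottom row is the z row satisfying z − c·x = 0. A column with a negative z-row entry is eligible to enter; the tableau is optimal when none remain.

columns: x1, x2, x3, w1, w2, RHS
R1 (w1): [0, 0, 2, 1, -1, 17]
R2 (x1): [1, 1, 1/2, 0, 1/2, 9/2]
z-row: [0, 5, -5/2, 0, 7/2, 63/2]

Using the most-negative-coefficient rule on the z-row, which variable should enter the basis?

x3

Negative z-row entries: x3: -5/2.
The most negative is -5/2 in column x3, so x3 enters.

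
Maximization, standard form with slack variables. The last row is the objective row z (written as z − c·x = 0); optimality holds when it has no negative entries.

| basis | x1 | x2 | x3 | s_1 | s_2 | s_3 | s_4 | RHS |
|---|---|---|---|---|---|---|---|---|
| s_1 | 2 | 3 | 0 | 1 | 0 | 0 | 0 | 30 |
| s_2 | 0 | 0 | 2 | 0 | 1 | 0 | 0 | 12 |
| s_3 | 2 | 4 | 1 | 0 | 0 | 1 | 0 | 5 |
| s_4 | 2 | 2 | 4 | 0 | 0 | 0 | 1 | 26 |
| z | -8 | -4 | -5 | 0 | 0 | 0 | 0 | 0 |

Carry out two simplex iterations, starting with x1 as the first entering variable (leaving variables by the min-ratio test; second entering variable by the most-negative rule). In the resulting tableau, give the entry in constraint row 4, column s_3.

-4

Ratio test on column x1 — row 1: 30/2 = 15; row 2: entry 0 ≤ 0; row 3: 5/2 = 5/2; row 4: 26/2 = 13. Minimum is 5/2 at row 3 (s_3 leaves); pivot element 2.
Divide row 3 by 2; eliminate column x1 from the other rows.
Second iteration: most negative z-row entry is -1 in column x3, so x3 enters.
Ratio test on column x3 — row 1: entry -1 ≤ 0; row 2: 12/2 = 6; row 3: (5/2)/(1/2) = 5; row 4: 21/3 = 7. Minimum is 5 at row 3 (x1 leaves); pivot element 1/2.
Divide row 3 by 1/2; eliminate column x3 from the other rows.
After both pivots, the entry at constraint row 4, column s_3 is -4.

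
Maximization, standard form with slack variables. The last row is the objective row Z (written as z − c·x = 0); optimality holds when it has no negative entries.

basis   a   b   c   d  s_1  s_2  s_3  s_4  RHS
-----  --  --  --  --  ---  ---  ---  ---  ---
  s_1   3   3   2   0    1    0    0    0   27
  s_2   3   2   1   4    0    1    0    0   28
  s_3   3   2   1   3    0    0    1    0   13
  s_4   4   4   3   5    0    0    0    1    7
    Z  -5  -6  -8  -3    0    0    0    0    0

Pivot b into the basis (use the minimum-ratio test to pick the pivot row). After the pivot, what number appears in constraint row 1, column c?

Ratio test on column b — row 1: 27/3 = 9; row 2: 28/2 = 14; row 3: 13/2 = 13/2; row 4: 7/4 = 7/4. Minimum is 7/4 at row 4 (s_4 leaves); pivot element 4.
Divide row 4 by 4; eliminate column b from the other rows.
Row 1 update in column c: 2 − 3·(3/4) = -1/4.

-1/4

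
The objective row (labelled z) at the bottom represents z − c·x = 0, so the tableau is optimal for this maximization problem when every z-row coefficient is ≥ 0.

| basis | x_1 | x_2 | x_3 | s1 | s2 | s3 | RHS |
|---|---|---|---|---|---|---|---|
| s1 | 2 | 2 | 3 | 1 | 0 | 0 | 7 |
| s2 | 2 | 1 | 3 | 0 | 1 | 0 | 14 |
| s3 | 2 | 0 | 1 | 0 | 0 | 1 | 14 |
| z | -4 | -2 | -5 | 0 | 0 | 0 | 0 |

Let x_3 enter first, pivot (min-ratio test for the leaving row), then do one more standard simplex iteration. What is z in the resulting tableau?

Ratio test on column x_3 — row 1: 7/3 = 7/3; row 2: 14/3 = 14/3; row 3: 14/1 = 14. Minimum is 7/3 at row 1 (s1 leaves); pivot element 3.
Pivot on row 1; the z-row RHS becomes 0 − (-5)·(7/3) = 35/3.
Next entering variable (most negative z-row entry -2/3): x_1.
Ratio test on column x_1 — row 1: (7/3)/(2/3) = 7/2; row 2: entry 0 ≤ 0; row 3: (35/3)/(4/3) = 35/4. Minimum is 7/2 at row 1 (x_3 leaves); pivot element 2/3.
After the second pivot the z-row RHS is 35/3 − (-2/3)·(7/2) = 14.

14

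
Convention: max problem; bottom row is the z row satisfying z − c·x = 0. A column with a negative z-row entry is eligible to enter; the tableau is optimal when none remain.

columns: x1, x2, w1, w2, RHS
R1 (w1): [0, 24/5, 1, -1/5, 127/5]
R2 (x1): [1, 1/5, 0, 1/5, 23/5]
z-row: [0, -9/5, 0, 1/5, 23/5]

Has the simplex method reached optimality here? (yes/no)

The z-row has a negative entry -9/5 in column x2, so it is not optimal.

no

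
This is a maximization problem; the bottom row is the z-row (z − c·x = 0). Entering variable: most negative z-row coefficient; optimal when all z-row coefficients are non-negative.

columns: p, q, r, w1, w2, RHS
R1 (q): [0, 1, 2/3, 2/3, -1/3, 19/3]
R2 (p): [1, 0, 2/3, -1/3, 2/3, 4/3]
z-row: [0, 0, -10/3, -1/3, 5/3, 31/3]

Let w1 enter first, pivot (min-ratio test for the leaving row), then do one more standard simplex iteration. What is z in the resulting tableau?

Ratio test on column w1 — row 1: (19/3)/(2/3) = 19/2; row 2: entry -1/3 ≤ 0. Minimum is 19/2 at row 1 (q leaves); pivot element 2/3.
Pivot on row 1; the z-row RHS becomes 31/3 − (-1/3)·(19/2) = 27/2.
Next entering variable (most negative z-row entry -3): r.
Ratio test on column r — row 1: (19/2)/1 = 19/2; row 2: (9/2)/1 = 9/2. Minimum is 9/2 at row 2 (p leaves); pivot element 1.
After the second pivot the z-row RHS is 27/2 − (-3)·(9/2) = 27.

27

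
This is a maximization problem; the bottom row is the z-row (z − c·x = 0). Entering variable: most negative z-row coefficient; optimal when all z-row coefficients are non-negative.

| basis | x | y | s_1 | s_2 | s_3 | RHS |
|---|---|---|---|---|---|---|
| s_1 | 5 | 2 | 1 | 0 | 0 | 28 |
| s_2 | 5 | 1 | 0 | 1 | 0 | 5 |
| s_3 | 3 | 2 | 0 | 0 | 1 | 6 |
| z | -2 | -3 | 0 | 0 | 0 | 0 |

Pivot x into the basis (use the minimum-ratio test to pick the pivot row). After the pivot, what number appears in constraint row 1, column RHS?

23

Ratio test on column x — row 1: 28/5 = 28/5; row 2: 5/5 = 1; row 3: 6/3 = 2. Minimum is 1 at row 2 (s_2 leaves); pivot element 5.
Divide row 2 by 5; eliminate column x from the other rows.
Row 1 update in column RHS: 28 − 5·1 = 23.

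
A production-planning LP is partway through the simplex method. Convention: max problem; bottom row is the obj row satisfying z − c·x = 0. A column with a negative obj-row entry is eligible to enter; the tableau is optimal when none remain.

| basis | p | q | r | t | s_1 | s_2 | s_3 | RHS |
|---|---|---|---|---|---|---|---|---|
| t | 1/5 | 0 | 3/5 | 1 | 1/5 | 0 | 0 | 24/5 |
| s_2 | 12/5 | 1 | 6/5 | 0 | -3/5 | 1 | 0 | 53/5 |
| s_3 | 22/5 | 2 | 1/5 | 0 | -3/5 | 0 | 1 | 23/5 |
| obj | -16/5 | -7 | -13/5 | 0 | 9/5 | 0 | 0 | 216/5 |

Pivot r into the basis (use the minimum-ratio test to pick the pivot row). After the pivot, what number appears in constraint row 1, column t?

Ratio test on column r — row 1: (24/5)/(3/5) = 8; row 2: (53/5)/(6/5) = 53/6; row 3: (23/5)/(1/5) = 23. Minimum is 8 at row 1 (t leaves); pivot element 3/5.
Divide row 1 by 3/5; eliminate column r from the other rows.
In the new row 1, the t entry is the old entry divided by the pivot: 1/(3/5) = 5/3.

5/3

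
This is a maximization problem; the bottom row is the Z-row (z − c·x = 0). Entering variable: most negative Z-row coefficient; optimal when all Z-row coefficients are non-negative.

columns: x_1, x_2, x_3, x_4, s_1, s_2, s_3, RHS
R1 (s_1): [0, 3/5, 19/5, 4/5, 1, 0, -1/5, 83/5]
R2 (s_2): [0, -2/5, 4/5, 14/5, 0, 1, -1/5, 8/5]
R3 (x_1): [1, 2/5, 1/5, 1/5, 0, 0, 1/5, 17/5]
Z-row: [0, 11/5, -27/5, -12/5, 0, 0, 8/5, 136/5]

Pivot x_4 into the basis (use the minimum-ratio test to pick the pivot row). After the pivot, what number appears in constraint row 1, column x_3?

Ratio test on column x_4 — row 1: (83/5)/(4/5) = 83/4; row 2: (8/5)/(14/5) = 4/7; row 3: (17/5)/(1/5) = 17. Minimum is 4/7 at row 2 (s_2 leaves); pivot element 14/5.
Divide row 2 by 14/5; eliminate column x_4 from the other rows.
Row 1 update in column x_3: 19/5 − (4/5)·(2/7) = 25/7.

25/7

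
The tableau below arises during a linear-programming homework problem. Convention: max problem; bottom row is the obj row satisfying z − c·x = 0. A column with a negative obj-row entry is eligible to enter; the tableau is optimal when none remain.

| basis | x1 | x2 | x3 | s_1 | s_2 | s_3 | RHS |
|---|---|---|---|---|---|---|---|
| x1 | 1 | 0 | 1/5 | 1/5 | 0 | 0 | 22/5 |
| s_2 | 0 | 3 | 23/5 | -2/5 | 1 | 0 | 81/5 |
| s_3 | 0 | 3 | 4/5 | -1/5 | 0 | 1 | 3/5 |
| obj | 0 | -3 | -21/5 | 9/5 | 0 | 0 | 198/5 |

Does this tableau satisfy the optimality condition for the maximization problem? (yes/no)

The obj-row has a negative entry -21/5 in column x3, so it is not optimal.

no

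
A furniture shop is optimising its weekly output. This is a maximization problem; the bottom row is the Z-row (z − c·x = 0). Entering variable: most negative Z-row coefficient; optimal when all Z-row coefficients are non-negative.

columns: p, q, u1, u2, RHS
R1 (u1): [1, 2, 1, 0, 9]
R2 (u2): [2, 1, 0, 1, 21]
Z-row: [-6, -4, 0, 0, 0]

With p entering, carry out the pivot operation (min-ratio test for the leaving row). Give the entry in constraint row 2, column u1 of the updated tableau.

-2

Ratio test on column p — row 1: 9/1 = 9; row 2: 21/2 = 21/2. Minimum is 9 at row 1 (u1 leaves); pivot element 1.
Divide row 1 by 1; eliminate column p from the other rows.
Row 2 update in column u1: 0 − 2·1 = -2.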